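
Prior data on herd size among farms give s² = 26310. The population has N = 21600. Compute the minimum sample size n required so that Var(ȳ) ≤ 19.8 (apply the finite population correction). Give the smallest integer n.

Without fpc, n₀ = s²/D = 26310/19.8 = 1328.7879.
With fpc, (1 − n/N)·s²/n ≤ D requires n ≥ n₀/(1 + n₀/N) = 1328.7879/(1 + 1328.7879/21600) = 1251.7809.
Rounding up, n = 1252.

1252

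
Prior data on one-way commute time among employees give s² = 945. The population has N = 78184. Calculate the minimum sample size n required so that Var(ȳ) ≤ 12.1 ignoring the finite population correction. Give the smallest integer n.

Without fpc, n₀ = s²/D = 945/12.1 = 78.0992.
Rounding up, n = 79.

79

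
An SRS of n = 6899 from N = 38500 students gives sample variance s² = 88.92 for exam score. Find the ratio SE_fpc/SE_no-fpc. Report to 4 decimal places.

0.9060

f = n/N = 6899/38500 = 0.17919481.
SE_no-fpc = √(s²/n) = 0.11352896; SE_fpc = √((1−f)s²/n) = 0.10285531.
Ratio = √(1−f) = 0.90598300.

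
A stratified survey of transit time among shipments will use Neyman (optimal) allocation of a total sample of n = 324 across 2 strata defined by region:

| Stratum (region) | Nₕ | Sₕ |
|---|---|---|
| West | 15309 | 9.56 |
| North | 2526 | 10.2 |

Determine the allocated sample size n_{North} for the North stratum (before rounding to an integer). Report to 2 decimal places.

Neyman allocation: nₕ = n·NₕSₕ / Σⱼ NⱼSⱼ.
Σ NⱼSⱼ = 15309·9.56 + 2526·10.2 = 172119.24.
n_{North} = 324·2526·10.2 / 172119.24 = 48.50.

48.50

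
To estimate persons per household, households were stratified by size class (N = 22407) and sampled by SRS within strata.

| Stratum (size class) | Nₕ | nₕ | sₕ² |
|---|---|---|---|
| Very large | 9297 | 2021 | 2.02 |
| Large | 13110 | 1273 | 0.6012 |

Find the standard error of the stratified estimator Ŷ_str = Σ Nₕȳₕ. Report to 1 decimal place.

Var(Ŷ_str) = Σₕ Nₕ²(1 − fₕ)sₕ²/nₕ.
Very large: 9297²·(1 − 2021/9297)·2.02/2021 = 67611.501.
Large: 13110²·(1 − 1273/13110)·0.6012/1273 = 73288.344.
Sum = 140899.85.
SE = √(140899.85) = 375.4.

375.4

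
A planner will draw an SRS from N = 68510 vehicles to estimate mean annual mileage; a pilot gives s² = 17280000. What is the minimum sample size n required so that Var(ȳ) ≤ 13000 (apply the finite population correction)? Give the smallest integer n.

1304

Without fpc, n₀ = s²/D = 17280000/13000 = 1329.2308.
With fpc, (1 − n/N)·s²/n ≤ D requires n ≥ n₀/(1 + n₀/N) = 1329.2308/(1 + 1329.2308/68510) = 1303.9319.
Rounding up, n = 1304.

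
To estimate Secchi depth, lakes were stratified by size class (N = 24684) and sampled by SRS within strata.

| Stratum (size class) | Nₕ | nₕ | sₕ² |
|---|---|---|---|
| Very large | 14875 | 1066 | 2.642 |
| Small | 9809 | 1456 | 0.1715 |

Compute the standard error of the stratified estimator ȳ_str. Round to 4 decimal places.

Var(ȳ_str) = Σₕ Wₕ²(1 − fₕ)sₕ²/nₕ with Wₕ = Nₕ/N, N = 24684.
Very large: Wₕ = 0.60261708; term = 0.60261708²·(1 − 0.07166387)·2.642/1066 = 8.3553325 × 10^-4.
Small: Wₕ = 0.39738292; term = 0.39738292²·(1 − 0.14843511)·0.1715/1456 = 1.5839406 × 10^-5.
Sum = 8.5137266 × 10^-4.
SE = √(8.5137266 × 10^-4) = 0.0292.

0.0292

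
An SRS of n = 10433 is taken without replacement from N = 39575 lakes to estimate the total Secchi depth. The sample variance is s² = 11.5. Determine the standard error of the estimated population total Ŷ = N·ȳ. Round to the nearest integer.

Var(Ŷ) = N²·Var(ȳ) = N²·(1 − n/N)·s²/n.
f = 10433/39575 = 0.26362603; Var(ȳ) = 0.73637397·11.5/10433 = 8.1168415 × 10^-4.
Var(Ŷ) = 39575² · (8.1168415 × 10^-4) = 1.271244 × 10^6.
SE(Ŷ) = √(1.271244 × 10^6) = 1127.

1127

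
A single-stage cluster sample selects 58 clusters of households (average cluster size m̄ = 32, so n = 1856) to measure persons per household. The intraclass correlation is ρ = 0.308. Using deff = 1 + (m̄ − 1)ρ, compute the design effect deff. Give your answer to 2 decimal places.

deff = 1 + (32 − 1)·0.308 = 1 + 9.548 = 10.548.

10.55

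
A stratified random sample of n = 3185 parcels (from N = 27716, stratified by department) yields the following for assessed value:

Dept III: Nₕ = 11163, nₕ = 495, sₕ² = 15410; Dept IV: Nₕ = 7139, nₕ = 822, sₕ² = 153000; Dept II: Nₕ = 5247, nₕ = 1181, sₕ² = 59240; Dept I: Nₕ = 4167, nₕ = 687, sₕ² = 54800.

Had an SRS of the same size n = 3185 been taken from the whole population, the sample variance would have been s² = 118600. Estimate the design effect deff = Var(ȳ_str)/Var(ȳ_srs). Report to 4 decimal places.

Var(ȳ_str) = Σ Wₕ²(1−fₕ)sₕ²/nₕ with Wₕ = Nₕ/27716:
  Dept III: (11163/27716)²·(1−495/11163)·15410/495 = 4.8261439
  Dept IV: (7139/27716)²·(1−822/7139)·153000/822 = 10.927147
  Dept II: (5247/27716)²·(1−1181/5247)·59240/1181 = 1.3931006
  Dept I: (4167/27716)²·(1−687/4167)·54800/687 = 1.5057936
  → Var(ȳ_str) = 18.652185.
Var(ȳ_srs) = (1 − 3185/27716)·118600/3185 = 32.957932.
deff = 18.652185 / 32.957932 = 0.5659.

0.5659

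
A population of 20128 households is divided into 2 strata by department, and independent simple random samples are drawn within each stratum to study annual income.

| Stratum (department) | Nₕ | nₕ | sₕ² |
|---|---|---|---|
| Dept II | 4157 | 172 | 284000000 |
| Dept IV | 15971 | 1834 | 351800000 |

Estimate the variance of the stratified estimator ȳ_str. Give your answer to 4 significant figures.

Var(ȳ_str) = Σₕ Wₕ²(1 − fₕ)sₕ²/nₕ with Wₕ = Nₕ/N, N = 20128.
Dept II: Wₕ = 0.20652822; term = 0.20652822²·(1 − 0.04137599)·284000000/172 = 67514.491.
Dept IV: Wₕ = 0.79347178; term = 0.79347178²·(1 − 0.11483314)·351800000/1834 = 106901.7.
Sum = 174416.19.

174400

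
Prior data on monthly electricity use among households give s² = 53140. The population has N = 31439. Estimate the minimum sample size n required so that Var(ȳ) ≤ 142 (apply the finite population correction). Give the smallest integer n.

370

Without fpc, n₀ = s²/D = 53140/142 = 374.2254.
With fpc, (1 − n/N)·s²/n ≤ D requires n ≥ n₀/(1 + n₀/N) = 374.2254/(1 + 374.2254/31439) = 369.8233.
Rounding up, n = 370.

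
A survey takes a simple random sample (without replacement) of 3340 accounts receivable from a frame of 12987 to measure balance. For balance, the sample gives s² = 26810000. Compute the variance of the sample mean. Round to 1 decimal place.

5962.6

Under SRS without replacement, Var(ȳ) = (1 − f)·s²/n with f = n/N = 3340/12987 = 0.25718026.
Var(ȳ) = (1 − 0.25718026)·26810000/3340 = 0.74281974·8026.9461 = 5962.574.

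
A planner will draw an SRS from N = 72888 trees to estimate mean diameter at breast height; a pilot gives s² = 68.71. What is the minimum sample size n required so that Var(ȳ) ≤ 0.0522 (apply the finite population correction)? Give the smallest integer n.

1293

Without fpc, n₀ = s²/D = 68.71/0.0522 = 1316.2835.
With fpc, (1 − n/N)·s²/n ≤ D requires n ≥ n₀/(1 + n₀/N) = 1316.2835/(1 + 1316.2835/72888) = 1292.9344.
Rounding up, n = 1293.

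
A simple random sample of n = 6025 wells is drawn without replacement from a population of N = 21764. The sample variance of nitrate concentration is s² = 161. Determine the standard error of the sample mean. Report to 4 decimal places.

Under SRS without replacement, Var(ȳ) = (1 − f)·s²/n with f = n/N = 6025/21764 = 0.27683330.
Var(ȳ) = (1 − 0.27683330)·161/6025 = 0.72316670·0.026721992 = 0.019324454.
SE(ȳ) = √(0.019324454) = 0.1390.

0.1390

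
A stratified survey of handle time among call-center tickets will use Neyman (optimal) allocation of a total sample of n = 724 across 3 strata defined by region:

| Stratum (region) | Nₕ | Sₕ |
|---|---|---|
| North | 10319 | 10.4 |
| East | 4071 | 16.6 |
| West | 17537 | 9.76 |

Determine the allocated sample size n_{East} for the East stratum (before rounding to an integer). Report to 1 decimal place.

141.4

Neyman allocation: nₕ = n·NₕSₕ / Σⱼ NⱼSⱼ.
Σ NⱼSⱼ = 10319·10.4 + 4071·16.6 + 17537·9.76 = 346057.32.
n_{East} = 724·4071·16.6 / 346057.32 = 141.4.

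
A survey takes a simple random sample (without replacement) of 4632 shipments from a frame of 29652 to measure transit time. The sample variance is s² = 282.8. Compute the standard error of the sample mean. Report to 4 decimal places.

Under SRS without replacement, Var(ȳ) = (1 − f)·s²/n with f = n/N = 4632/29652 = 0.15621206.
Var(ȳ) = (1 − 0.15621206)·282.8/4632 = 0.84378794·0.061053541 = 0.051516241.
SE(ȳ) = √(0.051516241) = 0.2270.

0.2270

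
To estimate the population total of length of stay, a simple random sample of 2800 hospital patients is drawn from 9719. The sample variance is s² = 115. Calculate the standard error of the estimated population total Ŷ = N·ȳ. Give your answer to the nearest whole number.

Var(Ŷ) = N²·Var(ȳ) = N²·(1 − n/N)·s²/n.
f = 2800/9719 = 0.28809548; Var(ȳ) = 0.71190452·115/2800 = 0.029238936.
Var(Ŷ) = 9719² · 0.029238936 = 2.7618795 × 10^6.
SE(Ŷ) = √(2.7618795 × 10^6) = 1662.

1662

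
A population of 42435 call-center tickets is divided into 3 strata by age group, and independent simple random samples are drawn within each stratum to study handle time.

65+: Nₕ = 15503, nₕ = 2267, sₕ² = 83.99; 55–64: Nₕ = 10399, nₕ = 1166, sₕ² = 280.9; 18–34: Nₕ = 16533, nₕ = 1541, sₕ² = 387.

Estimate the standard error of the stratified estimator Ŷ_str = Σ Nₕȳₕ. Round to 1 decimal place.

9642.6

Var(Ŷ_str) = Σₕ Nₕ²(1 − fₕ)sₕ²/nₕ.
65+: 15503²·(1 − 2267/15503)·83.99/2267 = 7.6023624 × 10^6.
55–64: 10399²·(1 − 1166/10399)·280.9/1166 = 2.3130638 × 10^7.
18–34: 16533²·(1 − 1541/16533)·387/1541 = 6.2247163 × 10^7.
Sum = 9.2980163 × 10^7.
SE = √(9.2980163 × 10^7) = 9642.6.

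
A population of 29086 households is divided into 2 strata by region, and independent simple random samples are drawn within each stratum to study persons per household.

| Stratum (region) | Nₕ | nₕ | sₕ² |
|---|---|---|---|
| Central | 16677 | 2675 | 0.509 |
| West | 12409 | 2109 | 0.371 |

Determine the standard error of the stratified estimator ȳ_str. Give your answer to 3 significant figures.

0.00889

Var(ȳ_str) = Σₕ Wₕ²(1 − fₕ)sₕ²/nₕ with Wₕ = Nₕ/N, N = 29086.
Central: Wₕ = 0.57336863; term = 0.57336863²·(1 − 0.16040055)·0.509/2675 = 5.2521122 × 10^-5.
West: Wₕ = 0.42663137; term = 0.42663137²·(1 − 0.16995729)·0.371/2109 = 2.657684 × 10^-5.
Sum = 7.9097962 × 10^-5.
SE = √(7.9097962 × 10^-5) = 0.00889.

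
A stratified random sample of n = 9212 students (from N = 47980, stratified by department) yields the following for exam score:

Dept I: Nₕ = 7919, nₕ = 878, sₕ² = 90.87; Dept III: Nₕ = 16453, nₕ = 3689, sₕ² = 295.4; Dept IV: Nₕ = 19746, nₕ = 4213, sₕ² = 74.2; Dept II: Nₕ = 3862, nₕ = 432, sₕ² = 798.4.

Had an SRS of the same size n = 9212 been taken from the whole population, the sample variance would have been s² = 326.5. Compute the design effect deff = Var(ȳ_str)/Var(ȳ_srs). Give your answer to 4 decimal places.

0.7959

Var(ȳ_str) = Σ Wₕ²(1−fₕ)sₕ²/nₕ with Wₕ = Nₕ/47980:
  Dept I: (7919/47980)²·(1−878/7919)·90.87/878 = 0.0025067453
  Dept III: (16453/47980)²·(1−3689/16453)·295.4/3689 = 0.0073048826
  Dept IV: (19746/47980)²·(1−4213/19746)·74.2/4213 = 0.0023465317
  Dept II: (3862/47980)²·(1−432/3862)·798.4/432 = 0.010634637
  → Var(ȳ_str) = 0.022792797.
Var(ȳ_srs) = (1 − 9212/47980)·326.5/9212 = 0.028637982.
deff = 0.022792797 / 0.028637982 = 0.7959.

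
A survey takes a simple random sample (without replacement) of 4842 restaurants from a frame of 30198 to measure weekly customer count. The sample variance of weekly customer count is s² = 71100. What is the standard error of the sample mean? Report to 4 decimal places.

3.5113

Under SRS without replacement, Var(ȳ) = (1 − f)·s²/n with f = n/N = 4842/30198 = 0.16034174.
Var(ȳ) = (1 − 0.16034174)·71100/4842 = 0.83965826·14.684015 = 12.329554.
SE(ȳ) = √(12.329554) = 3.5113.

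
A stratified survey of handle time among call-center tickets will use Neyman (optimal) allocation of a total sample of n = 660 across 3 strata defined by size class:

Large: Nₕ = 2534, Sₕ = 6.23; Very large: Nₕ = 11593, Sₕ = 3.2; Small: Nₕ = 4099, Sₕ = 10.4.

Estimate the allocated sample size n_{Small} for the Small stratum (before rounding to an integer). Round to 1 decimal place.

294.6

Neyman allocation: nₕ = n·NₕSₕ / Σⱼ NⱼSⱼ.
Σ NⱼSⱼ = 2534·6.23 + 11593·3.2 + 4099·10.4 = 95514.02.
n_{Small} = 660·4099·10.4 / 95514.02 = 294.6.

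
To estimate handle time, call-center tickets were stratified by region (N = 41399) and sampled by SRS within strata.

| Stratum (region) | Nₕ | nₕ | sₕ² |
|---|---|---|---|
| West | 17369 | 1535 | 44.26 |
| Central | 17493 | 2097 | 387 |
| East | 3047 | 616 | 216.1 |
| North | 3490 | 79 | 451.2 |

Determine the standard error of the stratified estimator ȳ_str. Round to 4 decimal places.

0.2735

Var(ȳ_str) = Σₕ Wₕ²(1 − fₕ)sₕ²/nₕ with Wₕ = Nₕ/N, N = 41399.
West: Wₕ = 0.41955120; term = 0.41955120²·(1 − 0.08837584)·44.26/1535 = 0.0046268858.
Central: Wₕ = 0.42254644; term = 0.42254644²·(1 − 0.11987652)·387/2097 = 0.02900047.
East: Wₕ = 0.07360081; term = 0.07360081²·(1 − 0.20216606)·216.1/616 = 0.0015161835.
North: Wₕ = 0.08430155; term = 0.08430155²·(1 − 0.02263610)·451.2/79 = 0.039670662.
Sum = 0.074814201.
SE = √(0.074814201) = 0.2735.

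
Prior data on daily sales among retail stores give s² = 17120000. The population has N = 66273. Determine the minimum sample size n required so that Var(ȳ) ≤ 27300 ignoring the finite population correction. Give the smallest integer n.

628

Without fpc, n₀ = s²/D = 17120000/27300 = 627.1062.
Rounding up, n = 628.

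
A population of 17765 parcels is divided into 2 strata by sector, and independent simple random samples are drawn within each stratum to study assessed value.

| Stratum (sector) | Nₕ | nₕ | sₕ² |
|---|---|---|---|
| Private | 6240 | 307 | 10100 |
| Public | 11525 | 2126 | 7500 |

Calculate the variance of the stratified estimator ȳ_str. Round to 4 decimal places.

5.0702

Var(ȳ_str) = Σₕ Wₕ²(1 − fₕ)sₕ²/nₕ with Wₕ = Nₕ/N, N = 17765.
Private: Wₕ = 0.35125246; term = 0.35125246²·(1 − 0.04919872)·10100/307 = 3.8593264.
Public: Wₕ = 0.64874754; term = 0.64874754²·(1 − 0.18446855)·7500/2126 = 1.2108495.
Sum = 5.0701759.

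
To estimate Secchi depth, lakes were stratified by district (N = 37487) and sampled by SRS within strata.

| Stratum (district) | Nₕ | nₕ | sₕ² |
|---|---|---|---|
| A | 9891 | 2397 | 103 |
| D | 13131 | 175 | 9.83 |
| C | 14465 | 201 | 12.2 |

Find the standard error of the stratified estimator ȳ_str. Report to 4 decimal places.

Var(ȳ_str) = Σₕ Wₕ²(1 − fₕ)sₕ²/nₕ with Wₕ = Nₕ/N, N = 37487.
A: Wₕ = 0.26385147; term = 0.26385147²·(1 − 0.24234152)·103/2397 = 0.0022665312.
D: Wₕ = 0.35028143; term = 0.35028143²·(1 − 0.01332724)·9.83/175 = 0.006800218.
C: Wₕ = 0.38586710; term = 0.38586710²·(1 − 0.01389561)·12.2/201 = 0.0089117331.
Sum = 0.017978482.
SE = √(0.017978482) = 0.1341.

0.1341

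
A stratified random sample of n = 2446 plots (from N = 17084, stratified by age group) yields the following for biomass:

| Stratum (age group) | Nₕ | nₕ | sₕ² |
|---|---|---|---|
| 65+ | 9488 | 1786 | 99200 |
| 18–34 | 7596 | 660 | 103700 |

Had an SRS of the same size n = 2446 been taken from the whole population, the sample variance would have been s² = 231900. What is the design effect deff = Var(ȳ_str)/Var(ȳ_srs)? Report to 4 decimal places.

0.5203

Var(ȳ_str) = Σ Wₕ²(1−fₕ)sₕ²/nₕ with Wₕ = Nₕ/17084:
  65+: (9488/17084)²·(1−1786/9488)·99200/1786 = 13.906866
  18–34: (7596/17084)²·(1−660/7596)·103700/660 = 28.362841
  → Var(ȳ_str) = 42.269707.
Var(ȳ_srs) = (1 − 2446/17084)·231900/2446 = 81.233745.
deff = 42.269707 / 81.233745 = 0.5203.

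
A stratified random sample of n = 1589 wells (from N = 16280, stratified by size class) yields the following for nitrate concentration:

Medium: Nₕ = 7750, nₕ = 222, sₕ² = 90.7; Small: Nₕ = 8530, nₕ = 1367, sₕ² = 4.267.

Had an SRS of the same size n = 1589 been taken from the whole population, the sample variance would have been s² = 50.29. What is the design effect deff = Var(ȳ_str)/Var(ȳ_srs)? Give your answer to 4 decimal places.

Var(ȳ_str) = Σ Wₕ²(1−fₕ)sₕ²/nₕ with Wₕ = Nₕ/16280:
  Medium: (7750/16280)²·(1−222/7750)·90.7/222 = 0.089934604
  Small: (8530/16280)²·(1−1367/8530)·4.267/1367 = 7.1959694 × 10^-4
  → Var(ȳ_str) = 0.090654201.
Var(ȳ_srs) = (1 − 1589/16280)·50.29/1589 = 0.028559769.
deff = 0.090654201 / 0.028559769 = 3.1742.

3.1742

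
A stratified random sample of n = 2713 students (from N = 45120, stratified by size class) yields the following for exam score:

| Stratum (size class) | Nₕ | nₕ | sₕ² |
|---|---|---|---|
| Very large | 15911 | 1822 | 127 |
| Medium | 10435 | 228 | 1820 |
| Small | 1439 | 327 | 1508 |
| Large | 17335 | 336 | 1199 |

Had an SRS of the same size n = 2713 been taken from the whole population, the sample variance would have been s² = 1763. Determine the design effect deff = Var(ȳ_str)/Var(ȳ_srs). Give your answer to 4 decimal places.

Var(ȳ_str) = Σ Wₕ²(1−fₕ)sₕ²/nₕ with Wₕ = Nₕ/45120:
  Very large: (15911/45120)²·(1−1822/15911)·127/1822 = 0.0076752903
  Medium: (10435/45120)²·(1−228/10435)·1820/228 = 0.41762734
  Small: (1439/45120)²·(1−327/1439)·1508/327 = 0.0036247745
  Large: (17335/45120)²·(1−336/17335)·1199/336 = 0.51652214
  → Var(ȳ_str) = 0.94544954.
Var(ȳ_srs) = (1 − 2713/45120)·1763/2713 = 0.61076055.
deff = 0.94544954 / 0.61076055 = 1.5480.

1.5480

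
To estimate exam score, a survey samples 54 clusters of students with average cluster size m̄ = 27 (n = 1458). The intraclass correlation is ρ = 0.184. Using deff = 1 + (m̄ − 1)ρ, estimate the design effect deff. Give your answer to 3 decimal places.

5.784

deff = 1 + (27 − 1)·0.184 = 1 + 4.784 = 5.784.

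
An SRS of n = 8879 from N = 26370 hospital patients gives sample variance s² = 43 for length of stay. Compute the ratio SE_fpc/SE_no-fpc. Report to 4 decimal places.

f = n/N = 8879/26370 = 0.33670838.
SE_no-fpc = √(s²/n) = 0.069590859; SE_fpc = √((1−f)s²/n) = 0.056676687.
Ratio = √(1−f) = 0.81442717.

0.8144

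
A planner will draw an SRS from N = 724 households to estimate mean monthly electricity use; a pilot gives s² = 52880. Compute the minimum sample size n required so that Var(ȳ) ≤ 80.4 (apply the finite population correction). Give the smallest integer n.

Without fpc, n₀ = s²/D = 52880/80.4 = 657.7114.
With fpc, (1 − n/N)·s²/n ≤ D requires n ≥ n₀/(1 + n₀/N) = 657.7114/(1 + 657.7114/724) = 344.6328.
Rounding up, n = 345.

345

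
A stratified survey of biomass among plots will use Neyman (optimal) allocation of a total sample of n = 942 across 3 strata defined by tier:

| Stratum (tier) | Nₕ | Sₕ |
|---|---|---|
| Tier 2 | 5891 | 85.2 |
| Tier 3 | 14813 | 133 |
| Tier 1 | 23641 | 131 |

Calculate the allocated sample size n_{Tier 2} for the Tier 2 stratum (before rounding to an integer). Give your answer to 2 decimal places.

Neyman allocation: nₕ = n·NₕSₕ / Σⱼ NⱼSⱼ.
Σ NⱼSⱼ = 5891·85.2 + 14813·133 + 23641·131 = 5.5690132 × 10^6.
n_{Tier 2} = 942·5891·85.2 / (5.5690132 × 10^6) = 84.90.

84.90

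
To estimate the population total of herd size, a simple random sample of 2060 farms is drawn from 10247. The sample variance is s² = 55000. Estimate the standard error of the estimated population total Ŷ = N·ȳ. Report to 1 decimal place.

47326.9

Var(Ŷ) = N²·Var(ȳ) = N²·(1 − n/N)·s²/n.
f = 2060/10247 = 0.20103445; Var(ȳ) = 0.79896555·55000/2060 = 21.331605.
Var(Ŷ) = 10247² · 21.331605 = 2.23984 × 10^9.
SE(Ŷ) = √(2.23984 × 10^9) = 47326.9.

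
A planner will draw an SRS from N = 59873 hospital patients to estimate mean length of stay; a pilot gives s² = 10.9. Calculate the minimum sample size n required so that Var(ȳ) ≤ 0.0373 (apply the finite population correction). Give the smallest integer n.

Without fpc, n₀ = s²/D = 10.9/0.0373 = 292.2252.
With fpc, (1 − n/N)·s²/n ≤ D requires n ≥ n₀/(1 + n₀/N) = 292.2252/(1 + 292.2252/59873) = 290.8058.
Rounding up, n = 291.

291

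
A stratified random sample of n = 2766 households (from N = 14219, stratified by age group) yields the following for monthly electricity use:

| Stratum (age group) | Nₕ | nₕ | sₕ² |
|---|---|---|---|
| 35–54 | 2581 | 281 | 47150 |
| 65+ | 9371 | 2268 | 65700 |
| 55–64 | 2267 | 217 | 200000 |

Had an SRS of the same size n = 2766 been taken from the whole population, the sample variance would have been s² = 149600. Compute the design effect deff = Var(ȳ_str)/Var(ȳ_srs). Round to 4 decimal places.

Var(ȳ_str) = Σ Wₕ²(1−fₕ)sₕ²/nₕ with Wₕ = Nₕ/14219:
  35–54: (2581/14219)²·(1−281/2581)·47150/281 = 4.9266659
  65+: (9371/14219)²·(1−2268/9371)·65700/2268 = 9.537004
  55–64: (2267/14219)²·(1−217/2267)·200000/217 = 21.185442
  → Var(ȳ_str) = 35.649112.
Var(ȳ_srs) = (1 − 2766/14219)·149600/2766 = 43.564188.
deff = 35.649112 / 43.564188 = 0.8183.

0.8183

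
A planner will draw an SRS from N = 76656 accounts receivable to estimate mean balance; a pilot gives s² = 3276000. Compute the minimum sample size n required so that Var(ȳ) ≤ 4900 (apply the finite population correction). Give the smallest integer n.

663

Without fpc, n₀ = s²/D = 3276000/4900 = 668.5714.
With fpc, (1 − n/N)·s²/n ≤ D requires n ≥ n₀/(1 + n₀/N) = 668.5714/(1 + 668.5714/76656) = 662.7907.
Rounding up, n = 663.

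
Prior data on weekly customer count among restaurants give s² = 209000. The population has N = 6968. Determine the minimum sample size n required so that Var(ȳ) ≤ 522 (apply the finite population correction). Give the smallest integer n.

Without fpc, n₀ = s²/D = 209000/522 = 400.3831.
With fpc, (1 − n/N)·s²/n ≤ D requires n ≥ n₀/(1 + n₀/N) = 400.3831/(1 + 400.3831/6968) = 378.6271.
Rounding up, n = 379.

379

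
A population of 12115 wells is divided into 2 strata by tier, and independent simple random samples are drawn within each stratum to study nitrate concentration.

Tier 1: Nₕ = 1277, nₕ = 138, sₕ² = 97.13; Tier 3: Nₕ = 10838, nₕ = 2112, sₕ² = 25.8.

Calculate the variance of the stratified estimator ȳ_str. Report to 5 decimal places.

Var(ȳ_str) = Σₕ Wₕ²(1 − fₕ)sₕ²/nₕ with Wₕ = Nₕ/N, N = 12115.
Tier 1: Wₕ = 0.10540652; term = 0.10540652²·(1 − 0.10806578)·97.13/138 = 0.0069749659.
Tier 3: Wₕ = 0.89459348; term = 0.89459348²·(1 − 0.19486990)·25.8/2112 = 0.0078712428.
Sum = 0.014846209.

0.01485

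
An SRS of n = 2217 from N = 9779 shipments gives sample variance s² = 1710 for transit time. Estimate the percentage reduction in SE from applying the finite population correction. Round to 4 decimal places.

12.0631

f = n/N = 2217/9779 = 0.22671030.
SE_no-fpc = √(s²/n) = 0.87824403; SE_fpc = √((1−f)s²/n) = 0.77230051.
Ratio = √(1−f) = 0.87936892. Reduction = 100·(1 − 0.87936892) = 12.0631%.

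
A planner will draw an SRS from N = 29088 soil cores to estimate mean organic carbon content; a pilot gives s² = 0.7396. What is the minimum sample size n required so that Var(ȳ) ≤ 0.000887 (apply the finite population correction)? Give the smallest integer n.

Without fpc, n₀ = s²/D = 0.7396/0.000887 = 833.8219.
With fpc, (1 − n/N)·s²/n ≤ D requires n ≥ n₀/(1 + n₀/N) = 833.8219/(1 + 833.8219/29088) = 810.5861.
Rounding up, n = 811.

811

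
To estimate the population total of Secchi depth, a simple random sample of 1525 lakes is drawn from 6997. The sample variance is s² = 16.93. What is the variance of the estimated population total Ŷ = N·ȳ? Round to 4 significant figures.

425100

Var(Ŷ) = N²·Var(ȳ) = N²·(1 − n/N)·s²/n.
f = 1525/6997 = 0.21795055; Var(ȳ) = 0.78204945·16.93/1525 = 0.0086820309.
Var(Ŷ) = 6997² · 0.0086820309 = 425054.95.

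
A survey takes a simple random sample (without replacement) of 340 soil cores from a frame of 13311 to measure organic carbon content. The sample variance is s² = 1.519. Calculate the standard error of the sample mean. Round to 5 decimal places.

Under SRS without replacement, Var(ȳ) = (1 − f)·s²/n with f = n/N = 340/13311 = 0.02554278.
Var(ȳ) = (1 − 0.02554278)·1.519/340 = 0.97445722·0.0044676471 = 0.0043535309.
SE(ȳ) = √(0.0043535309) = 0.06598.

0.06598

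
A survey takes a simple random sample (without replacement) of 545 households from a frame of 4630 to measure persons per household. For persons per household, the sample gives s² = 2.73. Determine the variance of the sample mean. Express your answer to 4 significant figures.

0.004420

Under SRS without replacement, Var(ȳ) = (1 − f)·s²/n with f = n/N = 545/4630 = 0.11771058.
Var(ȳ) = (1 − 0.11771058)·2.73/545 = 0.88228942·0.0050091743 = 0.0044195415.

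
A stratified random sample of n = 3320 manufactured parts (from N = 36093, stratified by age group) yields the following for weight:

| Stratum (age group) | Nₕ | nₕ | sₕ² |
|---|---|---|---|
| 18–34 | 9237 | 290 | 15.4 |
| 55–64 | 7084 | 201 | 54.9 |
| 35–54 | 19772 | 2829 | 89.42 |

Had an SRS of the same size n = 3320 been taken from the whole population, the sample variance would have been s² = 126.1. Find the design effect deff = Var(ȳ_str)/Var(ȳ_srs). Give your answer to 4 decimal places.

0.6298

Var(ȳ_str) = Σ Wₕ²(1−fₕ)sₕ²/nₕ with Wₕ = Nₕ/36093:
  18–34: (9237/36093)²·(1−290/9237)·15.4/290 = 0.0033688769
  55–64: (7084/36093)²·(1−201/7084)·54.9/201 = 0.010223195
  35–54: (19772/36093)²·(1−2829/19772)·89.42/2829 = 0.0081282428
  → Var(ȳ_str) = 0.021720315.
Var(ȳ_srs) = (1 − 3320/36093)·126.1/3320 = 0.034488175.
deff = 0.021720315 / 0.034488175 = 0.6298.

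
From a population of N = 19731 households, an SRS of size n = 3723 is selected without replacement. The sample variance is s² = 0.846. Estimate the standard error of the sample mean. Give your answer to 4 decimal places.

Under SRS without replacement, Var(ȳ) = (1 − f)·s²/n with f = n/N = 3723/19731 = 0.18868785.
Var(ȳ) = (1 − 0.18868785)·0.846/3723 = 0.81131215·2.272361 × 10^-4 = 1.8435941 × 10^-4.
SE(ȳ) = √(1.8435941 × 10^-4) = 0.0136.

0.0136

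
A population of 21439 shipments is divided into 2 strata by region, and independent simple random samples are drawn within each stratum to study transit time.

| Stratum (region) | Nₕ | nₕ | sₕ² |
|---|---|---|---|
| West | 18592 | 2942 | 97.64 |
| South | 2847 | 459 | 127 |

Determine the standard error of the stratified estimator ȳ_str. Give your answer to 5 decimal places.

0.15844

Var(ȳ_str) = Σₕ Wₕ²(1 − fₕ)sₕ²/nₕ with Wₕ = Nₕ/N, N = 21439.
West: Wₕ = 0.86720463; term = 0.86720463²·(1 − 0.15824010)·97.64/2942 = 0.021009538.
South: Wₕ = 0.13279537; term = 0.13279537²·(1 − 0.16122234)·127/459 = 0.0040926422.
Sum = 0.02510218.
SE = √(0.02510218) = 0.15844.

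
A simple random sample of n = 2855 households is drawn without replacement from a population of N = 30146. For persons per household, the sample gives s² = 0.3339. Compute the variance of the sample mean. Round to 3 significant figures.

1.06 × 10^-4

Under SRS without replacement, Var(ȳ) = (1 − f)·s²/n with f = n/N = 2855/30146 = 0.09470577.
Var(ȳ) = (1 − 0.09470577)·0.3339/2855 = 0.90529423·1.1695271 × 10^-4 = 1.0587662 × 10^-4.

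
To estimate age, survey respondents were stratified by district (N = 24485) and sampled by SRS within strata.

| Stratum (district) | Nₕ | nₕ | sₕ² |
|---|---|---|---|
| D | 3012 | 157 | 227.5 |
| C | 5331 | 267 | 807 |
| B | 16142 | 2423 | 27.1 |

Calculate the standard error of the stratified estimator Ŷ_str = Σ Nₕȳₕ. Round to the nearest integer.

9825

Var(Ŷ_str) = Σₕ Nₕ²(1 − fₕ)sₕ²/nₕ.
D: 3012²·(1 − 157/3012)·227.5/157 = 1.2460711 × 10^7.
C: 5331²·(1 − 267/5331)·807/267 = 8.1595208 × 10^7.
B: 16142²·(1 − 2423/16142)·27.1/2423 = 2.476827 × 10^6.
Sum = 9.6532746 × 10^7.
SE = √(9.6532746 × 10^7) = 9825.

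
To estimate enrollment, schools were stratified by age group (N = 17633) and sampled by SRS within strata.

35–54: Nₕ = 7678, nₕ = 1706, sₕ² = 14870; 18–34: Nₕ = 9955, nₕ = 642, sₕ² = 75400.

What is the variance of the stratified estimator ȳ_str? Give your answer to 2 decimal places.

36.31

Var(ȳ_str) = Σₕ Wₕ²(1 − fₕ)sₕ²/nₕ with Wₕ = Nₕ/N, N = 17633.
35–54: Wₕ = 0.43543356; term = 0.43543356²·(1 − 0.22219328)·14870/1706 = 1.285427.
18–34: Wₕ = 0.56456644; term = 0.56456644²·(1 − 0.06449021)·75400/642 = 35.019889.
Sum = 36.305316.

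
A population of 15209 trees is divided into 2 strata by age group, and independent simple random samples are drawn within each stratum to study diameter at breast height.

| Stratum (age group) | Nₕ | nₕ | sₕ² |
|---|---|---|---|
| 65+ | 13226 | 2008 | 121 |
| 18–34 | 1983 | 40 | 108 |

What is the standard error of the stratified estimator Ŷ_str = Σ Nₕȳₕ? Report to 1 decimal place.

Var(Ŷ_str) = Σₕ Nₕ²(1 − fₕ)sₕ²/nₕ.
65+: 13226²·(1 − 2008/13226)·121/2008 = 8.9405784 × 10^6.
18–34: 1983²·(1 − 40/1983)·108/40 = 1.0403016 × 10^7.
Sum = 1.9343594 × 10^7.
SE = √(1.9343594 × 10^7) = 4398.1.

4398.1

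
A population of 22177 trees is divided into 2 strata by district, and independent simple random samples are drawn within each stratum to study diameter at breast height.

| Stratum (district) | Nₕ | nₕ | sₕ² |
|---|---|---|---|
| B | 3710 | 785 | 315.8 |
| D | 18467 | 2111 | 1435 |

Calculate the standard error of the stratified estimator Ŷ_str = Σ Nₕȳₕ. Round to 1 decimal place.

Var(Ŷ_str) = Σₕ Nₕ²(1 − fₕ)sₕ²/nₕ.
B: 3710²·(1 − 785/3710)·315.8/785 = 4.365583 × 10^6.
D: 18467²·(1 − 2111/18467)·1435/2111 = 2.0532277 × 10^8.
Sum = 2.0968835 × 10^8.
SE = √(2.0968835 × 10^8) = 14480.6.

14480.6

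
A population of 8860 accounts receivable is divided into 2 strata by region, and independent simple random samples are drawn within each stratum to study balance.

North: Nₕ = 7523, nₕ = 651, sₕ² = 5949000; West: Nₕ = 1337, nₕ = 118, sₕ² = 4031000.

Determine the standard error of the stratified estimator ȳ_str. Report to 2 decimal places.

Var(ȳ_str) = Σₕ Wₕ²(1 − fₕ)sₕ²/nₕ with Wₕ = Nₕ/N, N = 8860.
North: Wₕ = 0.84909707; term = 0.84909707²·(1 − 0.08653463)·5949000/651 = 6018.2434.
West: Wₕ = 0.15090293; term = 0.15090293²·(1 − 0.08825729)·4031000/118 = 709.24856.
Sum = 6727.492.
SE = √(6727.492) = 82.02.

82.02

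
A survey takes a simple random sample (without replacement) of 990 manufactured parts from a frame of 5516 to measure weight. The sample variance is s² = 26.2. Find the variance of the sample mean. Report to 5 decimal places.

Under SRS without replacement, Var(ȳ) = (1 − f)·s²/n with f = n/N = 990/5516 = 0.17947788.
Var(ȳ) = (1 − 0.17947788)·26.2/990 = 0.82052212·0.026464646 = 0.021714828.

0.02171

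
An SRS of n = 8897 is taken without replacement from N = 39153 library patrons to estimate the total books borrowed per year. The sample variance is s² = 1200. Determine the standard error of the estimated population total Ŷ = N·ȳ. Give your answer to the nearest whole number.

Var(Ŷ) = N²·Var(ȳ) = N²·(1 − n/N)·s²/n.
f = 8897/39153 = 0.22723674; Var(ȳ) = 0.77276326·1200/8897 = 0.10422793.
Var(Ŷ) = 39153² · 0.10422793 = 1.5977698 × 10^8.
SE(Ŷ) = √(1.5977698 × 10^8) = 12640.

12640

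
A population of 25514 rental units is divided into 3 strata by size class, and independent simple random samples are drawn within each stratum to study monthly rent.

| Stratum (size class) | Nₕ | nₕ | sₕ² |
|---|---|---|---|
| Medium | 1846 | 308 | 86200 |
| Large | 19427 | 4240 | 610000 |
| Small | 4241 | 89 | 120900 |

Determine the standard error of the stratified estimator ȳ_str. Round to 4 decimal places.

Var(ȳ_str) = Σₕ Wₕ²(1 − fₕ)sₕ²/nₕ with Wₕ = Nₕ/N, N = 25514.
Medium: Wₕ = 0.07235243; term = 0.07235243²·(1 − 0.16684724)·86200/308 = 1.2206397.
Large: Wₕ = 0.76142510; term = 0.76142510²·(1 − 0.21825295)·610000/4240 = 65.205557.
Small: Wₕ = 0.16622247; term = 0.16622247²·(1 − 0.02098562)·120900/89 = 36.745555.
Sum = 103.17175.
SE = √(103.17175) = 10.1573.

10.1573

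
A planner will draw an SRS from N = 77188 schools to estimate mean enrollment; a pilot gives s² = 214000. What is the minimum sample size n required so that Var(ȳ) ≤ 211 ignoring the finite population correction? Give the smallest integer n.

1015

Without fpc, n₀ = s²/D = 214000/211 = 1014.2180.
Rounding up, n = 1015.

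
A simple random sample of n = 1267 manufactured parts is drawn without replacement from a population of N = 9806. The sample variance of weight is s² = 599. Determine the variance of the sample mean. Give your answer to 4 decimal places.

Under SRS without replacement, Var(ȳ) = (1 − f)·s²/n with f = n/N = 1267/9806 = 0.12920661.
Var(ȳ) = (1 − 0.12920661)·599/1267 = 0.87079339·0.47277032 = 0.41168527.

0.4117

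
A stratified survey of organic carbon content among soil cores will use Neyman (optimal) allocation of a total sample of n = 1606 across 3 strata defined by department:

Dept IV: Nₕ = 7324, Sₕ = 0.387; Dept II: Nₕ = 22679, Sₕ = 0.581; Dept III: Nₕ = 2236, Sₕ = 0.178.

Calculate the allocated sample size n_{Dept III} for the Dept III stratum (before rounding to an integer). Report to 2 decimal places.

38.95

Neyman allocation: nₕ = n·NₕSₕ / Σⱼ NⱼSⱼ.
Σ NⱼSⱼ = 7324·0.387 + 22679·0.581 + 2236·0.178 = 16408.895.
n_{Dept III} = 1606·2236·0.178 / 16408.895 = 38.95.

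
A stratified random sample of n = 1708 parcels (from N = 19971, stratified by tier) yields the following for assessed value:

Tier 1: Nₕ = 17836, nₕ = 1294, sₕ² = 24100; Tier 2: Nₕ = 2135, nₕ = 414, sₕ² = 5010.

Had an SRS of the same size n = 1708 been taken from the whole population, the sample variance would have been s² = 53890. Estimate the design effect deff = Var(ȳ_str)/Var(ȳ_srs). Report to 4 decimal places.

0.4814

Var(ȳ_str) = Σ Wₕ²(1−fₕ)sₕ²/nₕ with Wₕ = Nₕ/19971:
  Tier 1: (17836/19971)²·(1−1294/17836)·24100/1294 = 13.777443
  Tier 2: (2135/19971)²·(1−414/2135)·5010/414 = 0.11148502
  → Var(ȳ_str) = 13.888928.
Var(ȳ_srs) = (1 − 1708/19971)·53890/1708 = 28.85311.
deff = 13.888928 / 28.85311 = 0.4814.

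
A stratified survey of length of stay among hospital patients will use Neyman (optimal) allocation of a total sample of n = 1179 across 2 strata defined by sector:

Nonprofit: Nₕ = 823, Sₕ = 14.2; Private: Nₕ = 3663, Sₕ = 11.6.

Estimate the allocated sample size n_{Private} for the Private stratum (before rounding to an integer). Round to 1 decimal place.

Neyman allocation: nₕ = n·NₕSₕ / Σⱼ NⱼSⱼ.
Σ NⱼSⱼ = 823·14.2 + 3663·11.6 = 54177.4.
n_{Private} = 1179·3663·11.6 / 54177.4 = 924.7.

924.7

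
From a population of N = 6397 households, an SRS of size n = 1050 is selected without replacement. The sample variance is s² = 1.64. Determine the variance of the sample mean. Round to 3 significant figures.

Under SRS without replacement, Var(ȳ) = (1 − f)·s²/n with f = n/N = 1050/6397 = 0.16413944.
Var(ȳ) = (1 − 0.16413944)·1.64/1050 = 0.83586056·0.0015619048 = 0.0013055346.

0.00131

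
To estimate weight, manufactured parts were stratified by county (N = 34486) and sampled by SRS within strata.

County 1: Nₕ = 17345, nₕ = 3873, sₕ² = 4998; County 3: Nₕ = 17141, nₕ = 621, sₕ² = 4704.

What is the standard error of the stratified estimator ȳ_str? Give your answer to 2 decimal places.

1.43

Var(ȳ_str) = Σₕ Wₕ²(1 − fₕ)sₕ²/nₕ with Wₕ = Nₕ/N, N = 34486.
County 1: Wₕ = 0.50295772; term = 0.50295772²·(1 − 0.22329201)·4998/3873 = 0.25355343.
County 3: Wₕ = 0.49704228; term = 0.49704228²·(1 − 0.03622892)·4704/621 = 1.8035835.
Sum = 2.0571369.
SE = √(2.0571369) = 1.43.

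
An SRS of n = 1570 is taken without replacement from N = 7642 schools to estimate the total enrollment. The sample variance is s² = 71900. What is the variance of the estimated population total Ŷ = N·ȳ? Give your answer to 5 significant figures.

Var(Ŷ) = N²·Var(ȳ) = N²·(1 − n/N)·s²/n.
f = 1570/7642 = 0.20544360; Var(ȳ) = 0.79455640·71900/1570 = 36.387647.
Var(Ŷ) = 7642² · 36.387647 = 2.1250446 × 10^9.

2.1250 × 10^9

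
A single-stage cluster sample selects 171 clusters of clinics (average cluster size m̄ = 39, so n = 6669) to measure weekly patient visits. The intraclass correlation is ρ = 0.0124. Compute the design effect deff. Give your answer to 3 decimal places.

1.471

deff = 1 + (39 − 1)·0.0124 = 1 + 0.4712 = 1.4712.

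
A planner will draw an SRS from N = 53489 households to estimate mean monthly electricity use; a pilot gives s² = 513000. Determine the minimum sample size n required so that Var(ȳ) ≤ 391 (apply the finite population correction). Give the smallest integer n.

Without fpc, n₀ = s²/D = 513000/391 = 1312.0205.
With fpc, (1 − n/N)·s²/n ≤ D requires n ≥ n₀/(1 + n₀/N) = 1312.0205/(1 + 1312.0205/53489) = 1280.6087.
Rounding up, n = 1281.

1281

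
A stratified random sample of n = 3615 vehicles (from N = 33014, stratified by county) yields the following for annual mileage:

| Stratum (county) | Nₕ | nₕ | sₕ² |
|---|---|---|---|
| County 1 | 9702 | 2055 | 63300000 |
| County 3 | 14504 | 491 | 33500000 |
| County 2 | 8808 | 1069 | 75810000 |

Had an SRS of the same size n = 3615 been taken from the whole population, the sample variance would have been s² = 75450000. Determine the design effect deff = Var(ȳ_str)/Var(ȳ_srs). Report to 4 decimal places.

1.0360

Var(ȳ_str) = Σ Wₕ²(1−fₕ)sₕ²/nₕ with Wₕ = Nₕ/33014:
  County 1: (9702/33014)²·(1−2055/9702)·63300000/2055 = 2096.7563
  County 3: (14504/33014)²·(1−491/14504)·33500000/491 = 12722.895
  County 2: (8808/33014)²·(1−1069/8808)·75810000/1069 = 4435.2147
  → Var(ȳ_str) = 19254.866.
Var(ȳ_srs) = (1 − 3615/33014)·75450000/3615 = 18585.975.
deff = 19254.866 / 18585.975 = 1.0360.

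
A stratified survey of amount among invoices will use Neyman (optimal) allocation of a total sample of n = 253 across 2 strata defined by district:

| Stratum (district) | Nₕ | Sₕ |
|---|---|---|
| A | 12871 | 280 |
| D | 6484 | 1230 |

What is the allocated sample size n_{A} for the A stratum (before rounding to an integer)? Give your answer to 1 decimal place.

78.7

Neyman allocation: nₕ = n·NₕSₕ / Σⱼ NⱼSⱼ.
Σ NⱼSⱼ = 12871·280 + 6484·1230 = 1.15792 × 10^7.
n_{A} = 253·12871·280 / (1.15792 × 10^7) = 78.7.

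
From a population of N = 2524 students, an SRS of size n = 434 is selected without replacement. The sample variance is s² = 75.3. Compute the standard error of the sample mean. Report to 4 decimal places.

0.3790

Under SRS without replacement, Var(ȳ) = (1 − f)·s²/n with f = n/N = 434/2524 = 0.17194929.
Var(ȳ) = (1 − 0.17194929)·75.3/434 = 0.82805071·0.1735023 = 0.14366871.
SE(ȳ) = √(0.14366871) = 0.3790.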